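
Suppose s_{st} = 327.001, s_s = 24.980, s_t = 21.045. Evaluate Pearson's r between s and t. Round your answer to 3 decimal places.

r = Cov(s,t) / (s_s · s_t) = 327.001 / (24.980 × 21.045)
  = 327.001 / 525.7041 ≈ 0.622

0.622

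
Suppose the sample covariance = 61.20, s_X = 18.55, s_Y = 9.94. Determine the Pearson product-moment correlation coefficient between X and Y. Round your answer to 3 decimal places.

r = Cov(X,Y) / (s_X · s_Y) = 61.20 / (18.55 × 9.94)
  = 61.20 / 184.3870 ≈ 0.332

0.332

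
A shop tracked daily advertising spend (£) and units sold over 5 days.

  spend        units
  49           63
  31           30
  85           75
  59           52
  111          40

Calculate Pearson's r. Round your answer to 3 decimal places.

n = 5, Σx = 335, Σy = 260, Σx² = 26389, Σy² = 14798, Σxy = 17900
nΣxy − ΣxΣy = 89500 − 87100 = 2400
nΣx² − (Σx)² = 131945 − 112225 = 19720; nΣy² − (Σy)² = 73990 − 67600 = 6390
r = 2400 / √(19720 × 6390) = 2400 / 11225.4532 ≈ 0.214

0.214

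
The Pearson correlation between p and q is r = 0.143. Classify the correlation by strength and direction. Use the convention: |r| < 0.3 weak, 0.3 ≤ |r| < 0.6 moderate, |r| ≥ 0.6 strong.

r = 0.143 > 0 so the relationship is positive.
|r| = 0.143, which falls in the weak range.

weak positive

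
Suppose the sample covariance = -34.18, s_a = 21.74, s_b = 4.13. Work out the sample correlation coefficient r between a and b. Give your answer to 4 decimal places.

r = Cov(a,b) / (s_a · s_b) = -34.18 / (21.74 × 4.13)
  = -34.18 / 89.7862 ≈ -0.3807

-0.3807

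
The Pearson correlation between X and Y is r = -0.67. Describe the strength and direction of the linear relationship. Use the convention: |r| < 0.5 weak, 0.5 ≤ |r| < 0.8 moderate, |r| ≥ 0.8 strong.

moderate negative

r = -0.67 < 0 so the relationship is negative.
|r| = 0.67, which falls in the moderate range.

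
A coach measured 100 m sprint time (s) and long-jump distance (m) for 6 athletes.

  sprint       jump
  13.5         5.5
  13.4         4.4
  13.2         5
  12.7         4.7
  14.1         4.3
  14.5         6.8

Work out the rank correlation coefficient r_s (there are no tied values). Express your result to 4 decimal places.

Rank sprint: 4, 3, 2, 1, 5, 6
Rank jump: 5, 2, 4, 3, 1, 6
d = rank(sprint) − rank(jump): -1, 1, -2, -2, 4, 0; Σd² = 26
ρ = 1 − 6Σd² / [n(n²−1)] = 1 − 6×26 / (6×35) = 1 − 156/210 ≈ 0.2571

0.2571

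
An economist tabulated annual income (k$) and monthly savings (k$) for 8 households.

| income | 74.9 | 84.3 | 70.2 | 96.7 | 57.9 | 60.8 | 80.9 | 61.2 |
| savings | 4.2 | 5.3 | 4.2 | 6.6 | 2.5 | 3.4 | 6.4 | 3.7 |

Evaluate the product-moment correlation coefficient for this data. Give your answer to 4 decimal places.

0.9274

n = 8, Σx = 586.9, Σy = 36.3, Σx² = 44334.73, Σy² = 179.39, Σxy = 2790.1
nΣxy − ΣxΣy = 22320.8 − 21304.47 = 1016.33
nΣx² − (Σx)² = 354677.84 − 344451.61 = 10226.23; nΣy² − (Σy)² = 1435.12 − 1317.69 = 117.43
r = 1016.33 / √(10226.23 × 117.43) = 1016.33 / 1095.8404 ≈ 0.9274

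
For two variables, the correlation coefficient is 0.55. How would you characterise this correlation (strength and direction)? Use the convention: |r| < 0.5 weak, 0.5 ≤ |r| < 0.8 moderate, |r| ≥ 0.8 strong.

moderate positive

r = 0.55 > 0 so the relationship is positive.
|r| = 0.55, which falls in the moderate range.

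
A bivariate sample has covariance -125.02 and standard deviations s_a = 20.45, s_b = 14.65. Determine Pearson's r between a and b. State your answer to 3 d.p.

r = Cov(a,b) / (s_a · s_b) = -125.02 / (20.45 × 14.65)
  = -125.02 / 299.5925 ≈ -0.417

-0.417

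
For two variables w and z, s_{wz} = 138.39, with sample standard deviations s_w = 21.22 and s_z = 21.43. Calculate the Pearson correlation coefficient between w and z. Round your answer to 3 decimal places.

r = Cov(w,z) / (s_w · s_z) = 138.39 / (21.22 × 21.43)
  = 138.39 / 454.7446 ≈ 0.304

0.304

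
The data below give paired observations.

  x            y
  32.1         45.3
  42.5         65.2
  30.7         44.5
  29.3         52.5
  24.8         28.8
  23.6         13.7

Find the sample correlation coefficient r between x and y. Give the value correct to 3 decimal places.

n = 6, Σx = 183, Σy = 250, Σx² = 5809.64, Σy² = 12056.76, Σxy = 8167.09
nΣxy − ΣxΣy = 49002.54 − 45750 = 3252.54
nΣx² − (Σx)² = 34857.84 − 33489 = 1368.84; nΣy² − (Σy)² = 72340.56 − 62500 = 9840.56
r = 3252.54 / √(1368.84 × 9840.56) = 3252.54 / 3670.1706 ≈ 0.886

0.886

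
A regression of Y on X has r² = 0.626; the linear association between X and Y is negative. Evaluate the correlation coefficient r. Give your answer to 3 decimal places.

|r| = √0.626 = 0.791
The association is negative, so r = −0.791.

-0.791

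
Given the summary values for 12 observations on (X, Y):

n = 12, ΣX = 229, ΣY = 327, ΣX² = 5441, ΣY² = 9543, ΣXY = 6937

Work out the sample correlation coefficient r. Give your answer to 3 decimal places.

0.847

r = (nΣXY − ΣXΣY) / √[(nΣX² − (ΣX)²)(nΣY² − (ΣY)²)]
Numerator: 12×6937 − 229×327 = 8361
Denominator: √[(65292 − 52441)(114516 − 106929)] = √[12851 × 7587] = 9874.2360
r = 8361 / 9874.2360 ≈ 0.847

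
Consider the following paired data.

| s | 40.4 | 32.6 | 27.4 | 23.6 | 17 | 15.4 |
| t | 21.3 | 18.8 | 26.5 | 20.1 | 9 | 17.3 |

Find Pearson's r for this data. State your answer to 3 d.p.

n = 6, Σs = 156.4, Σt = 113, Σs² = 4528.8, Σt² = 2293.68, Σst = 3093.28
nΣst − ΣsΣt = 18559.68 − 17673.2 = 886.48
nΣs² − (Σs)² = 27172.8 − 24460.96 = 2711.84; nΣt² − (Σt)² = 13762.08 − 12769 = 993.08
r = 886.48 / √(2711.84 × 993.08) = 886.48 / 1641.0588 ≈ 0.540

0.540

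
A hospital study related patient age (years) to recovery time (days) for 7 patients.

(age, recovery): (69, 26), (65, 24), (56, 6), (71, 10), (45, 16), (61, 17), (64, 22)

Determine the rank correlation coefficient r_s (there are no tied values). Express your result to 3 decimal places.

0.393

Rank age: 6, 5, 2, 7, 1, 3, 4
Rank recovery: 7, 6, 1, 2, 3, 4, 5
d = rank(age) − rank(recovery): -1, -1, 1, 5, -2, -1, -1; Σd² = 34
ρ = 1 − 6Σd² / [n(n²−1)] = 1 − 6×34 / (7×48) = 1 − 204/336 ≈ 0.393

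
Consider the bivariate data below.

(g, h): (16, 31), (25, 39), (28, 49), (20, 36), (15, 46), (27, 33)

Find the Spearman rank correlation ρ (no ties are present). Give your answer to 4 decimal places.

Rank g: 2, 4, 6, 3, 1, 5
Rank h: 1, 4, 6, 3, 5, 2
d = rank(g) − rank(h): 1, 0, 0, 0, -4, 3; Σd² = 26
ρ = 1 − 6Σd² / [n(n²−1)] = 1 − 6×26 / (6×35) = 1 − 156/210 ≈ 0.2571

0.2571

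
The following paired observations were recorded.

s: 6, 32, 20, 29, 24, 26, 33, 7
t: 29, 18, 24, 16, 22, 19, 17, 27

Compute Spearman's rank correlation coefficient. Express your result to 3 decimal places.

-0.929

Rank s: 1, 7, 3, 6, 4, 5, 8, 2
Rank t: 8, 3, 6, 1, 5, 4, 2, 7
d = rank(s) − rank(t): -7, 4, -3, 5, -1, 1, 6, -5; Σd² = 162
ρ = 1 − 6Σd² / [n(n²−1)] = 1 − 6×162 / (8×63) = 1 − 972/504 ≈ -0.929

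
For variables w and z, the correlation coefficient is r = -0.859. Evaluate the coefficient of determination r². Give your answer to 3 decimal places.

r² = (-0.859)² = 0.738

0.738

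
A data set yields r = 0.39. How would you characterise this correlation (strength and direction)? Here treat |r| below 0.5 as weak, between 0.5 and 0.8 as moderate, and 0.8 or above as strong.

weak positive

r = 0.39 > 0 so the relationship is positive.
|r| = 0.39, which falls in the weak range.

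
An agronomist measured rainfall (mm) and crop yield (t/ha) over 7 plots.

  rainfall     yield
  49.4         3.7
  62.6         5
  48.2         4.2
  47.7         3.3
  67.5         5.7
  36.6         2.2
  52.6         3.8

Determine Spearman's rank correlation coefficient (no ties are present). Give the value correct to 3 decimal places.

Rank rainfall: 4, 6, 3, 2, 7, 1, 5
Rank yield: 3, 6, 5, 2, 7, 1, 4
d = rank(rainfall) − rank(yield): 1, 0, -2, 0, 0, 0, 1; Σd² = 6
ρ = 1 − 6Σd² / [n(n²−1)] = 1 − 6×6 / (7×48) = 1 − 36/336 ≈ 0.893

0.893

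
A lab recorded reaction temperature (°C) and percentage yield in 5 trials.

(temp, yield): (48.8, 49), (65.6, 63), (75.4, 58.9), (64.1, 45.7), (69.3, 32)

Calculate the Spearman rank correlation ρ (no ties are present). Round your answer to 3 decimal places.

0.100

Rank temp: 1, 3, 5, 2, 4
Rank yield: 3, 5, 4, 2, 1
d = rank(temp) − rank(yield): -2, -2, 1, 0, 3; Σd² = 18
ρ = 1 − 6Σd² / [n(n²−1)] = 1 − 6×18 / (5×24) = 1 − 108/120 ≈ 0.100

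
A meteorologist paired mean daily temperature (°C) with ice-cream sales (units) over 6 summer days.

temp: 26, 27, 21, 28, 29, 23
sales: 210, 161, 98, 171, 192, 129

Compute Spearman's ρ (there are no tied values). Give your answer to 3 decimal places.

Rank temp: 3, 4, 1, 5, 6, 2
Rank sales: 6, 3, 1, 4, 5, 2
d = rank(temp) − rank(sales): -3, 1, 0, 1, 1, 0; Σd² = 12
ρ = 1 − 6Σd² / [n(n²−1)] = 1 − 6×12 / (6×35) = 1 − 72/210 ≈ 0.657

0.657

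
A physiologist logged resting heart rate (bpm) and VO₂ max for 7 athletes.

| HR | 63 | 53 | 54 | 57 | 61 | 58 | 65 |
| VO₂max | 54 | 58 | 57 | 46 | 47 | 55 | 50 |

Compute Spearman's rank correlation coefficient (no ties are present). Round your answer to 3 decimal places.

Rank HR: 6, 1, 2, 3, 5, 4, 7
Rank VO₂max: 4, 7, 6, 1, 2, 5, 3
d = rank(HR) − rank(VO₂max): 2, -6, -4, 2, 3, -1, 4; Σd² = 86
ρ = 1 − 6Σd² / [n(n²−1)] = 1 − 6×86 / (7×48) = 1 − 516/336 ≈ -0.536

-0.536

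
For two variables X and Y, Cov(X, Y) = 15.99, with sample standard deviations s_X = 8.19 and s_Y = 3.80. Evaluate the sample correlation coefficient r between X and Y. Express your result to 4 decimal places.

0.5138

r = Cov(X,Y) / (s_X · s_Y) = 15.99 / (8.19 × 3.80)
  = 15.99 / 31.1220 ≈ 0.5138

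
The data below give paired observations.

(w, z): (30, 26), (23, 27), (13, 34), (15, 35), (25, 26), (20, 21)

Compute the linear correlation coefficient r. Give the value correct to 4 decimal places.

n = 6, Σw = 126, Σz = 169, Σw² = 2848, Σz² = 4903, Σwz = 3438
nΣwz − ΣwΣz = 20628 − 21294 = -666
nΣw² − (Σw)² = 17088 − 15876 = 1212; nΣz² − (Σz)² = 29418 − 28561 = 857
r = -666 / √(1212 × 857) = -666 / 1019.1585 ≈ -0.6535

-0.6535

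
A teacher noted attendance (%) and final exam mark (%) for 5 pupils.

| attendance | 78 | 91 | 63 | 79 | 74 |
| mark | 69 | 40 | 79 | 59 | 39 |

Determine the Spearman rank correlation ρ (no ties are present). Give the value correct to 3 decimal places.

-0.400

Rank attendance: 3, 5, 1, 4, 2
Rank mark: 4, 2, 5, 3, 1
d = rank(attendance) − rank(mark): -1, 3, -4, 1, 1; Σd² = 28
ρ = 1 − 6Σd² / [n(n²−1)] = 1 − 6×28 / (5×24) = 1 − 168/120 ≈ -0.400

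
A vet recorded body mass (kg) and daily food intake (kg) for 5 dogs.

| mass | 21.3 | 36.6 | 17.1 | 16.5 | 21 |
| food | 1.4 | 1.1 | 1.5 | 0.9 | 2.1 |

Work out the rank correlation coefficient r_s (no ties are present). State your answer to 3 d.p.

Rank mass: 4, 5, 2, 1, 3
Rank food: 3, 2, 4, 1, 5
d = rank(mass) − rank(food): 1, 3, -2, 0, -2; Σd² = 18
ρ = 1 − 6Σd² / [n(n²−1)] = 1 − 6×18 / (5×24) = 1 − 108/120 ≈ 0.100

0.100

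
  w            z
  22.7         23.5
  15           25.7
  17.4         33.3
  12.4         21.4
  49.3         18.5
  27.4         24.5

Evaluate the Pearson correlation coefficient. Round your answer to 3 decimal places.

-0.542

n = 6, Σw = 144.2, Σz = 146.9, Σw² = 4378.06, Σz² = 3722.09, Σwz = 3347.08
nΣwz − ΣwΣz = 20082.48 − 21182.98 = -1100.5
nΣw² − (Σw)² = 26268.36 − 20793.64 = 5474.72; nΣz² − (Σz)² = 22332.54 − 21579.61 = 752.93
r = -1100.5 / √(5474.72 × 752.93) = -1100.5 / 2030.2908 ≈ -0.542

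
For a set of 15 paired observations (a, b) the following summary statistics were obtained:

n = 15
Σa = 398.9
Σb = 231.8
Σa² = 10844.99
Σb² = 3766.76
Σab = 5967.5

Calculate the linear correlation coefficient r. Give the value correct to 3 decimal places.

r = (nΣab − ΣaΣb) / √[(nΣa² − (Σa)²)(nΣb² − (Σb)²)]
Numerator: 15×5967.5 − 398.9×231.8 = -2952.52
Denominator: √[(162674.85 − 159121.21)(56501.4 − 53731.24)] = √[3553.64 × 2770.16] = 3137.5391
r = -2952.52 / 3137.5391 ≈ -0.941

-0.941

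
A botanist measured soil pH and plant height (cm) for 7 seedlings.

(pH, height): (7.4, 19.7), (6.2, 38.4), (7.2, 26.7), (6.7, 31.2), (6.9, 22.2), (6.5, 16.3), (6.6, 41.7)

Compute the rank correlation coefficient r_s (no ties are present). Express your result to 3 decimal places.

-0.357

Rank pH: 7, 1, 6, 4, 5, 2, 3
Rank height: 2, 6, 4, 5, 3, 1, 7
d = rank(pH) − rank(height): 5, -5, 2, -1, 2, 1, -4; Σd² = 76
ρ = 1 − 6Σd² / [n(n²−1)] = 1 − 6×76 / (7×48) = 1 − 456/336 ≈ -0.357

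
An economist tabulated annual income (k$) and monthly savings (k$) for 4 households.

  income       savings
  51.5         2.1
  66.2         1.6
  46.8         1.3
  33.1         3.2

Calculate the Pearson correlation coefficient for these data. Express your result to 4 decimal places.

n = 4, Σx = 197.6, Σy = 8.2, Σx² = 10320.54, Σy² = 18.9, Σxy = 380.83
nΣxy − ΣxΣy = 1523.32 − 1620.32 = -97
nΣx² − (Σx)² = 41282.16 − 39045.76 = 2236.4; nΣy² − (Σy)² = 75.6 − 67.24 = 8.36
r = -97 / √(2236.4 × 8.36) = -97 / 136.7344 ≈ -0.7094

-0.7094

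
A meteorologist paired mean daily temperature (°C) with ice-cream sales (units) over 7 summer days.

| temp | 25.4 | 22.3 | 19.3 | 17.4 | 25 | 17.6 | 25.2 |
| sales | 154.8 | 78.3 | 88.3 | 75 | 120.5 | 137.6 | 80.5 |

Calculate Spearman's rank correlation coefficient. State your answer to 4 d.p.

0.4643

Rank temp: 7, 4, 3, 1, 5, 2, 6
Rank sales: 7, 2, 4, 1, 5, 6, 3
d = rank(temp) − rank(sales): 0, 2, -1, 0, 0, -4, 3; Σd² = 30
ρ = 1 − 6Σd² / [n(n²−1)] = 1 − 6×30 / (7×48) = 1 − 180/336 ≈ 0.4643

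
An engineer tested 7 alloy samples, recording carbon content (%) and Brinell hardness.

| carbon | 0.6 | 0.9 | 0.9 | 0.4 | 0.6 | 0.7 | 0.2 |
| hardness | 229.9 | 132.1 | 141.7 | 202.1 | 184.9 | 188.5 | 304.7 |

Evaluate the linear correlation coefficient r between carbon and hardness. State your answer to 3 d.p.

n = 7, Σx = 4.3, Σy = 1383.9, Σx² = 3.03, Σy² = 293790.07, Σxy = 769.03
nΣxy − ΣxΣy = 5383.21 − 5950.77 = -567.56
nΣx² − (Σx)² = 21.21 − 18.49 = 2.72; nΣy² − (Σy)² = 2056530.49 − 1915179.21 = 141351.28
r = -567.56 / √(2.72 × 141351.28) = -567.56 / 620.0609 ≈ -0.915

-0.915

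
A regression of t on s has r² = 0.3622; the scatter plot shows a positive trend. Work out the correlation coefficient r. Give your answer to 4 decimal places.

|r| = √0.3622 = 0.6018
The association is positive, so r = 0.6018.

0.6018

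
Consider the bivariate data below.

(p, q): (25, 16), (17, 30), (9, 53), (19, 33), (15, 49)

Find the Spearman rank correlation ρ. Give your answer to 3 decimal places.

-0.900

Rank p: 5, 3, 1, 4, 2
Rank q: 1, 2, 5, 3, 4
d = rank(p) − rank(q): 4, 1, -4, 1, -2; Σd² = 38
ρ = 1 − 6Σd² / [n(n²−1)] = 1 − 6×38 / (5×24) = 1 − 228/120 ≈ -0.900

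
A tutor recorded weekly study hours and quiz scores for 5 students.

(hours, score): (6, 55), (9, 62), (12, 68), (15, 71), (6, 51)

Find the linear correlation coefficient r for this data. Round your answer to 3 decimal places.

0.967

n = 5, Σx = 48, Σy = 307, Σx² = 522, Σy² = 19135, Σxy = 3075
nΣxy − ΣxΣy = 15375 − 14736 = 639
nΣx² − (Σx)² = 2610 − 2304 = 306; nΣy² − (Σy)² = 95675 − 94249 = 1426
r = 639 / √(306 × 1426) = 639 / 660.5725 ≈ 0.967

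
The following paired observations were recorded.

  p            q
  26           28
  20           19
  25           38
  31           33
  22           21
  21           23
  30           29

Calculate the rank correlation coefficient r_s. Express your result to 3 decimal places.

Rank p: 5, 1, 4, 7, 3, 2, 6
Rank q: 4, 1, 7, 6, 2, 3, 5
d = rank(p) − rank(q): 1, 0, -3, 1, 1, -1, 1; Σd² = 14
ρ = 1 − 6Σd² / [n(n²−1)] = 1 − 6×14 / (7×48) = 1 − 84/336 ≈ 0.750

0.750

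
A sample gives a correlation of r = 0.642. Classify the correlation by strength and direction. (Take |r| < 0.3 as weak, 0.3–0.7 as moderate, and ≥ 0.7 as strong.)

r = 0.642 > 0 so the relationship is positive.
|r| = 0.642, which falls in the moderate range.

moderate positive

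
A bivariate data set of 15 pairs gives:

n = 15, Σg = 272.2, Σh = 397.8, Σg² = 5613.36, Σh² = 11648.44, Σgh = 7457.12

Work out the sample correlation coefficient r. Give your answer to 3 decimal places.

r = (nΣgh − ΣgΣh) / √[(nΣg² − (Σg)²)(nΣh² − (Σh)²)]
Numerator: 15×7457.12 − 272.2×397.8 = 3575.64
Denominator: √[(84200.4 − 74092.84)(174726.6 − 158244.84)] = √[10107.56 × 16481.76] = 12906.9895
r = 3575.64 / 12906.9895 ≈ 0.277

0.277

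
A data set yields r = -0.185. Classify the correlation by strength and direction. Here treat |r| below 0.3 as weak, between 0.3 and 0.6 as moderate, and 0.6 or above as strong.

weak negative

r = -0.185 < 0 so the relationship is negative.
|r| = 0.185, which falls in the weak range.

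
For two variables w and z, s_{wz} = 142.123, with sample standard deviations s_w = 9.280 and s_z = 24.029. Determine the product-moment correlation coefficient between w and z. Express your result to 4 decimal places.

0.6374

r = Cov(w,z) / (s_w · s_z) = 142.123 / (9.280 × 24.029)
  = 142.123 / 222.9891 ≈ 0.6374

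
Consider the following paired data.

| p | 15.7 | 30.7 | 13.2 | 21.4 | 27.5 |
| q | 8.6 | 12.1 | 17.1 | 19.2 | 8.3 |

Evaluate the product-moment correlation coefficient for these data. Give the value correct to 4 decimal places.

-0.3098

n = 5, Σp = 108.5, Σq = 65.3, Σp² = 2577.43, Σq² = 950.31, Σpq = 1371.34
nΣpq − ΣpΣq = 6856.7 − 7085.05 = -228.35
nΣp² − (Σp)² = 12887.15 − 11772.25 = 1114.9; nΣq² − (Σq)² = 4751.55 − 4264.09 = 487.46
r = -228.35 / √(1114.9 × 487.46) = -228.35 / 737.2036 ≈ -0.3098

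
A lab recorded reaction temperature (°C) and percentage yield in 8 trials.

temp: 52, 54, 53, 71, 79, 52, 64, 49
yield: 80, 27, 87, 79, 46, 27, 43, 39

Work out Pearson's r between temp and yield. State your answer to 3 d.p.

n = 8, Σx = 474, Σy = 428, Σx² = 28912, Σy² = 27154, Σxy = 25539
nΣxy − ΣxΣy = 204312 − 202872 = 1440
nΣx² − (Σx)² = 231296 − 224676 = 6620; nΣy² − (Σy)² = 217232 − 183184 = 34048
r = 1440 / √(6620 × 34048) = 1440 / 15013.2528 ≈ 0.096

0.096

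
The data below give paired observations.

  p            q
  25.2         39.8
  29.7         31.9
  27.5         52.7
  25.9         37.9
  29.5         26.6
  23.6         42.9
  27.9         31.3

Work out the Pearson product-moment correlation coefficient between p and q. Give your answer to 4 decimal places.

-0.5371

n = 7, Σp = 189.3, Σq = 263.1, Σp² = 5149.81, Σq² = 10343.01, Σpq = 7051.66
nΣpq − ΣpΣq = 49361.62 − 49804.83 = -443.21
nΣp² − (Σp)² = 36048.67 − 35834.49 = 214.18; nΣq² − (Σq)² = 72401.07 − 69221.61 = 3179.46
r = -443.21 / √(214.18 × 3179.46) = -443.21 / 825.2131 ≈ -0.5371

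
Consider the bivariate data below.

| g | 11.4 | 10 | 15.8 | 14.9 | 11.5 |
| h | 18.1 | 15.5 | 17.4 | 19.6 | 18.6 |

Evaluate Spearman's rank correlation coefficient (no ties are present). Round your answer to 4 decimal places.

Rank g: 2, 1, 5, 4, 3
Rank h: 3, 1, 2, 5, 4
d = rank(g) − rank(h): -1, 0, 3, -1, -1; Σd² = 12
ρ = 1 − 6Σd² / [n(n²−1)] = 1 − 6×12 / (5×24) = 1 − 72/120 ≈ 0.4000

0.4000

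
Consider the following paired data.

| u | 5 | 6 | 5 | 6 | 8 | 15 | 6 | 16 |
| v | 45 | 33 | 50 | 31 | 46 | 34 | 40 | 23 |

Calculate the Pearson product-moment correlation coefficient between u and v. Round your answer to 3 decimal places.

-0.645

n = 8, Σu = 67, Σv = 302, Σu² = 703, Σv² = 11976, Σuv = 2345
nΣuv − ΣuΣv = 18760 − 20234 = -1474
nΣu² − (Σu)² = 5624 − 4489 = 1135; nΣv² − (Σv)² = 95808 − 91204 = 4604
r = -1474 / √(1135 × 4604) = -1474 / 2285.9440 ≈ -0.645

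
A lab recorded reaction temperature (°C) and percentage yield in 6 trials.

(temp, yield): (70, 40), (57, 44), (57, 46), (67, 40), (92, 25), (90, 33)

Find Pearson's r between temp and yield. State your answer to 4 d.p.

n = 6, Σx = 433, Σy = 228, Σx² = 32451, Σy² = 8966, Σxy = 15880
nΣxy − ΣxΣy = 95280 − 98724 = -3444
nΣx² − (Σx)² = 194706 − 187489 = 7217; nΣy² − (Σy)² = 53796 − 51984 = 1812
r = -3444 / √(7217 × 1812) = -3444 / 3616.2417 ≈ -0.9524

-0.9524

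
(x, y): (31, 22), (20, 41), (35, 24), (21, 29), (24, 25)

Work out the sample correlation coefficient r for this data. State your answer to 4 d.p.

-0.7212

n = 5, Σx = 131, Σy = 141, Σx² = 3603, Σy² = 4207, Σxy = 3551
nΣxy − ΣxΣy = 17755 − 18471 = -716
nΣx² − (Σx)² = 18015 − 17161 = 854; nΣy² − (Σy)² = 21035 − 19881 = 1154
r = -716 / √(854 × 1154) = -716 / 992.7316 ≈ -0.7212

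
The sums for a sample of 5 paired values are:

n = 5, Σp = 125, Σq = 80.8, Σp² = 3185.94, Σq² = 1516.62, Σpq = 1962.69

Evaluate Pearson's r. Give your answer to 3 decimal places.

-0.506

r = (nΣpq − ΣpΣq) / √[(nΣp² − (Σp)²)(nΣq² − (Σq)²)]
Numerator: 5×1962.69 − 125×80.8 = -286.55
Denominator: √[(15929.7 − 15625)(7583.1 − 6528.64)] = √[304.7 × 1054.46] = 566.8280
r = -286.55 / 566.8280 ≈ -0.506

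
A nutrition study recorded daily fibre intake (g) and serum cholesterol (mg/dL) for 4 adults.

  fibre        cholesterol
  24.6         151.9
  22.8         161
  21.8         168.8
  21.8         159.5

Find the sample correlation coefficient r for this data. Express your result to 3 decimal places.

n = 4, Σx = 91, Σy = 641.2, Σx² = 2075.48, Σy² = 102928.3, Σxy = 14564.48
nΣxy − ΣxΣy = 58257.92 − 58349.2 = -91.28
nΣx² − (Σx)² = 8301.92 − 8281 = 20.92; nΣy² − (Σy)² = 411713.2 − 411137.44 = 575.76
r = -91.28 / √(20.92 × 575.76) = -91.28 / 109.7493 ≈ -0.832

-0.832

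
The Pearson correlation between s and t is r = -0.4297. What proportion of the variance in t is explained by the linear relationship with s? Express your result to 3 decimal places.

r² = (-0.4297)² = 0.185

0.185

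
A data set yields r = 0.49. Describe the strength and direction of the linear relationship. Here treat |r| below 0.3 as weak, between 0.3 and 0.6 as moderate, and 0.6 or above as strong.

r = 0.49 > 0 so the relationship is positive.
|r| = 0.49, which falls in the moderate range.

moderate positive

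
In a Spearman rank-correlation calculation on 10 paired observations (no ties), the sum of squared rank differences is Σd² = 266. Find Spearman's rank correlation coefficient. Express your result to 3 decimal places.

ρ = 1 − 6Σd² / [n(n²−1)] = 1 − 6×266 / (10×99)
  = 1 − 1596/990 = 1 − 1.6121 ≈ -0.612

-0.612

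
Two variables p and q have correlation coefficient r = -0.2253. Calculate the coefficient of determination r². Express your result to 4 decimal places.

r² = (-0.2253)² = 0.0508

0.0508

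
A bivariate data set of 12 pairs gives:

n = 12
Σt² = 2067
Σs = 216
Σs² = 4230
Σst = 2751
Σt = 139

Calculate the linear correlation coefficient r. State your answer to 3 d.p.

0.630

r = (nΣst − ΣsΣt) / √[(nΣs² − (Σs)²)(nΣt² − (Σt)²)]
Numerator: 12×2751 − 216×139 = 2988
Denominator: √[(50760 − 46656)(24804 − 19321)] = √[4104 × 5483] = 4743.6518
r = 2988 / 4743.6518 ≈ 0.630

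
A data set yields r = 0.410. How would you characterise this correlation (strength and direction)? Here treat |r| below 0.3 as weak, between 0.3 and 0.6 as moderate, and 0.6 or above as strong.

r = 0.410 > 0 so the relationship is positive.
|r| = 0.410, which falls in the moderate range.

moderate positive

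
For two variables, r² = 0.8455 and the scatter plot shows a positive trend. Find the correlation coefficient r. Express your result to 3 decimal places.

|r| = √0.8455 = 0.920
The association is positive, so r = 0.920.

0.920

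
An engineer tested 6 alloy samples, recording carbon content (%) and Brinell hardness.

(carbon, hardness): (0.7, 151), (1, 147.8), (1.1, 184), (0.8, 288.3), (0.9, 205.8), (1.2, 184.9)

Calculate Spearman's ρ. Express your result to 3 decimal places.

-0.086

Rank carbon: 1, 4, 5, 2, 3, 6
Rank hardness: 2, 1, 3, 6, 5, 4
d = rank(carbon) − rank(hardness): -1, 3, 2, -4, -2, 2; Σd² = 38
ρ = 1 − 6Σd² / [n(n²−1)] = 1 − 6×38 / (6×35) = 1 − 228/210 ≈ -0.086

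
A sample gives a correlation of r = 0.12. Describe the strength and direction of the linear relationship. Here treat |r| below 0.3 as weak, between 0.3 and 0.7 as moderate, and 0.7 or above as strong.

weak positive

r = 0.12 > 0 so the relationship is positive.
|r| = 0.12, which falls in the weak range.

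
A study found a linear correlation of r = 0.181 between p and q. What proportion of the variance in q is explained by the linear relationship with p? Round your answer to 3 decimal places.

0.033

r² = (0.181)² = 0.033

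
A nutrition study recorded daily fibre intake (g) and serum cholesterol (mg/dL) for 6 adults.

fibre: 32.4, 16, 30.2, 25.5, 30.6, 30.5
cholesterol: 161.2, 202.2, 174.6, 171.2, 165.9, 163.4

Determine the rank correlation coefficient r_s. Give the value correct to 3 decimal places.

Rank fibre: 6, 1, 3, 2, 5, 4
Rank cholesterol: 1, 6, 5, 4, 3, 2
d = rank(fibre) − rank(cholesterol): 5, -5, -2, -2, 2, 2; Σd² = 66
ρ = 1 − 6Σd² / [n(n²−1)] = 1 − 6×66 / (6×35) = 1 − 396/210 ≈ -0.886

-0.886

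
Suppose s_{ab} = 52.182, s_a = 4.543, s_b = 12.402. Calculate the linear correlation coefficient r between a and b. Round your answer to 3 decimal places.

r = Cov(a,b) / (s_a · s_b) = 52.182 / (4.543 × 12.402)
  = 52.182 / 56.3423 ≈ 0.926

0.926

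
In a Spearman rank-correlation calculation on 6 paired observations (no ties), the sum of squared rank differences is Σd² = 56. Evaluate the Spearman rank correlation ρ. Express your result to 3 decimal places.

-0.600

ρ = 1 − 6Σd² / [n(n²−1)] = 1 − 6×56 / (6×35)
  = 1 − 336/210 = 1 − 1.6000 ≈ -0.600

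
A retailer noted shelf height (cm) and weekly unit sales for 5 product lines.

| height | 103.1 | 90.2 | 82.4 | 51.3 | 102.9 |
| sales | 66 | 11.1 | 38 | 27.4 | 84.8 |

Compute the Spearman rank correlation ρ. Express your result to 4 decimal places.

Rank height: 5, 3, 2, 1, 4
Rank sales: 4, 1, 3, 2, 5
d = rank(height) − rank(sales): 1, 2, -1, -1, -1; Σd² = 8
ρ = 1 − 6Σd² / [n(n²−1)] = 1 − 6×8 / (5×24) = 1 − 48/120 ≈ 0.6000

0.6000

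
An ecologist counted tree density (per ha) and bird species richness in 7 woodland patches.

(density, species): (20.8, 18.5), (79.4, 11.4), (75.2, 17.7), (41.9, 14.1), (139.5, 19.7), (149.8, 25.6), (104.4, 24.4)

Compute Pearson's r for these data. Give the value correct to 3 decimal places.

0.598

n = 7, Σx = 611, Σy = 131.4, Σx² = 66947.3, Σy² = 2623.12, Σxy = 12342.18
nΣxy − ΣxΣy = 86395.26 − 80285.4 = 6109.86
nΣx² − (Σx)² = 468631.1 − 373321 = 95310.1; nΣy² − (Σy)² = 18361.84 − 17265.96 = 1095.88
r = 6109.86 / √(95310.1 × 1095.88) = 6109.86 / 10220.0016 ≈ 0.598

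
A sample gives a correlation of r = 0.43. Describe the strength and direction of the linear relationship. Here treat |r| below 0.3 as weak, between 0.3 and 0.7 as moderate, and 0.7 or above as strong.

moderate positive

r = 0.43 > 0 so the relationship is positive.
|r| = 0.43, which falls in the moderate range.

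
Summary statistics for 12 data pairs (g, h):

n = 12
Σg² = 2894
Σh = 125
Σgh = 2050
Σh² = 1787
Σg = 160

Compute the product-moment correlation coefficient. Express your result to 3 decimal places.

0.631

r = (nΣgh − ΣgΣh) / √[(nΣg² − (Σg)²)(nΣh² − (Σh)²)]
Numerator: 12×2050 − 160×125 = 4600
Denominator: √[(34728 − 25600)(21444 − 15625)] = √[9128 × 5819] = 7288.0609
r = 4600 / 7288.0609 ≈ 0.631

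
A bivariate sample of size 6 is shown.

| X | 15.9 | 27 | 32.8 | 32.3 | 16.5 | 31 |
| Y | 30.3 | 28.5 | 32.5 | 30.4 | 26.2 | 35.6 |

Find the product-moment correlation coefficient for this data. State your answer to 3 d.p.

n = 6, ΣX = 155.5, ΣY = 183.5, ΣX² = 4334.19, ΣY² = 5664.55, ΣXY = 4835.09
nΣXY − ΣXΣY = 29010.54 − 28534.25 = 476.29
nΣX² − (ΣX)² = 26005.14 − 24180.25 = 1824.89; nΣY² − (ΣY)² = 33987.3 − 33672.25 = 315.05
r = 476.29 / √(1824.89 × 315.05) = 476.29 / 758.2424 ≈ 0.628

0.628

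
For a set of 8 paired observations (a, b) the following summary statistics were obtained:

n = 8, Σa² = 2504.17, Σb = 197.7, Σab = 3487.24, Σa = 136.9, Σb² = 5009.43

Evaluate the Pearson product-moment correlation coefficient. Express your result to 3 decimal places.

r = (nΣab − ΣaΣb) / √[(nΣa² − (Σa)²)(nΣb² − (Σb)²)]
Numerator: 8×3487.24 − 136.9×197.7 = 832.79
Denominator: √[(20033.36 − 18741.61)(40075.44 − 39085.29)] = √[1291.75 × 990.15] = 1130.9404
r = 832.79 / 1130.9404 ≈ 0.736

0.736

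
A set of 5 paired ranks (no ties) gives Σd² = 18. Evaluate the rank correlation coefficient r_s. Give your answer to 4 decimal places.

0.1000

ρ = 1 − 6Σd² / [n(n²−1)] = 1 − 6×18 / (5×24)
  = 1 − 108/120 = 1 − 0.90000 ≈ 0.1000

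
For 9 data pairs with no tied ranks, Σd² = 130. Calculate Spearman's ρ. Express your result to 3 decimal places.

ρ = 1 − 6Σd² / [n(n²−1)] = 1 − 6×130 / (9×80)
  = 1 − 780/720 = 1 − 1.0833 ≈ -0.083

-0.083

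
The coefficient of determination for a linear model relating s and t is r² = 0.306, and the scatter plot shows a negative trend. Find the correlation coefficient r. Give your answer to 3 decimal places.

-0.553

|r| = √0.306 = 0.553
The association is negative, so r = −0.553.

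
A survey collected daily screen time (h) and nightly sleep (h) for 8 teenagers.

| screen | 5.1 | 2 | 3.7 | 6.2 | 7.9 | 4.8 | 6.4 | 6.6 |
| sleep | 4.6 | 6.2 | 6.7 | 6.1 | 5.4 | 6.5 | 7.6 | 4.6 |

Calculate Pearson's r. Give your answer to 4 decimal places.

-0.2407

n = 8, Σx = 42.7, Σy = 47.7, Σx² = 252.11, Σy² = 292.03, Σxy = 251.33
nΣxy − ΣxΣy = 2010.64 − 2036.79 = -26.15
nΣx² − (Σx)² = 2016.88 − 1823.29 = 193.59; nΣy² − (Σy)² = 2336.24 − 2275.29 = 60.95
r = -26.15 / √(193.59 × 60.95) = -26.15 / 108.6246 ≈ -0.2407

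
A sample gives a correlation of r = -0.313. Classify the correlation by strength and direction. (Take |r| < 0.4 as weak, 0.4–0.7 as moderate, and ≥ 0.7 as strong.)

weak negative

r = -0.313 < 0 so the relationship is negative.
|r| = 0.313, which falls in the weak range.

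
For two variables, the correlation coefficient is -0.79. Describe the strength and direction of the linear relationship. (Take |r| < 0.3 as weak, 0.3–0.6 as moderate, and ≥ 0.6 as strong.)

strong negative

r = -0.79 < 0 so the relationship is negative.
|r| = 0.79, which falls in the strong range.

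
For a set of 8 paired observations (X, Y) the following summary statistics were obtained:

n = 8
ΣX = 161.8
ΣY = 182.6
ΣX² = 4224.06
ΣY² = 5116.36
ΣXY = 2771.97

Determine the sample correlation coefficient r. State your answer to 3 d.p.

-0.970

r = (nΣXY − ΣXΣY) / √[(nΣX² − (ΣX)²)(nΣY² − (ΣY)²)]
Numerator: 8×2771.97 − 161.8×182.6 = -7368.92
Denominator: √[(33792.48 − 26179.24)(40930.88 − 33342.76)] = √[7613.24 × 7588.12] = 7600.6696
r = -7368.92 / 7600.6696 ≈ -0.970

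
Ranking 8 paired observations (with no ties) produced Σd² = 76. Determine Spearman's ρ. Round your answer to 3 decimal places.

ρ = 1 − 6Σd² / [n(n²−1)] = 1 − 6×76 / (8×63)
  = 1 − 456/504 = 1 − 0.9048 ≈ 0.095

0.095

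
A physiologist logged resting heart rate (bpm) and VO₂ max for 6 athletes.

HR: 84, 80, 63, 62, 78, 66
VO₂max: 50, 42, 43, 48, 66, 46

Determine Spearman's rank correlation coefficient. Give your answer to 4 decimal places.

0.1429

Rank HR: 6, 5, 2, 1, 4, 3
Rank VO₂max: 5, 1, 2, 4, 6, 3
d = rank(HR) − rank(VO₂max): 1, 4, 0, -3, -2, 0; Σd² = 30
ρ = 1 − 6Σd² / [n(n²−1)] = 1 − 6×30 / (6×35) = 1 − 180/210 ≈ 0.1429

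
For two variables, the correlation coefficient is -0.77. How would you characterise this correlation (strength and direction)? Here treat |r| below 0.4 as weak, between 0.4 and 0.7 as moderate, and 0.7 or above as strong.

strong negative

r = -0.77 < 0 so the relationship is negative.
|r| = 0.77, which falls in the strong range.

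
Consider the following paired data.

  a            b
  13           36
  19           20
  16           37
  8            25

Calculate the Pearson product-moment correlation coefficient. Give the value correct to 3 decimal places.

-0.102

n = 4, Σa = 56, Σb = 118, Σa² = 850, Σb² = 3690, Σab = 1640
nΣab − ΣaΣb = 6560 − 6608 = -48
nΣa² − (Σa)² = 3400 − 3136 = 264; nΣb² − (Σb)² = 14760 − 13924 = 836
r = -48 / √(264 × 836) = -48 / 469.7914 ≈ -0.102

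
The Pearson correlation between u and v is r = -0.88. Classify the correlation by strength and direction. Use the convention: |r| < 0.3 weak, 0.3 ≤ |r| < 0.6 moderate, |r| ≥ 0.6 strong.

strong negative

r = -0.88 < 0 so the relationship is negative.
|r| = 0.88, which falls in the strong range.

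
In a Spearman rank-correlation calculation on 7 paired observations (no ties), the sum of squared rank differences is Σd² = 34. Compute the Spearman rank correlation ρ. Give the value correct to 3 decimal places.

0.393

ρ = 1 − 6Σd² / [n(n²−1)] = 1 − 6×34 / (7×48)
  = 1 − 204/336 = 1 − 0.6071 ≈ 0.393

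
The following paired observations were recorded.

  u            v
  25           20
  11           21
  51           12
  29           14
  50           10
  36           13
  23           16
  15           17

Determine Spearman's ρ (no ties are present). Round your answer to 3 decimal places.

Rank u: 4, 1, 8, 5, 7, 6, 3, 2
Rank v: 7, 8, 2, 4, 1, 3, 5, 6
d = rank(u) − rank(v): -3, -7, 6, 1, 6, 3, -2, -4; Σd² = 160
ρ = 1 − 6Σd² / [n(n²−1)] = 1 − 6×160 / (8×63) = 1 − 960/504 ≈ -0.905

-0.905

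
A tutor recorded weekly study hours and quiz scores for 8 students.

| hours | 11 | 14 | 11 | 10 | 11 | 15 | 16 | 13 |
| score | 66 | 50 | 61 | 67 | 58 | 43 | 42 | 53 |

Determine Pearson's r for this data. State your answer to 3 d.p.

n = 8, Σx = 101, Σy = 440, Σx² = 1309, Σy² = 24852, Σxy = 5411
nΣxy − ΣxΣy = 43288 − 44440 = -1152
nΣx² − (Σx)² = 10472 − 10201 = 271; nΣy² − (Σy)² = 198816 − 193600 = 5216
r = -1152 / √(271 × 5216) = -1152 / 1188.9222 ≈ -0.969

-0.969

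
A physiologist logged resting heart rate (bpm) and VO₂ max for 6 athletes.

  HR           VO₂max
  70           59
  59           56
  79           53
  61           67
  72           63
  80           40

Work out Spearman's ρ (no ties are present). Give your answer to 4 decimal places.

Rank HR: 3, 1, 5, 2, 4, 6
Rank VO₂max: 4, 3, 2, 6, 5, 1
d = rank(HR) − rank(VO₂max): -1, -2, 3, -4, -1, 5; Σd² = 56
ρ = 1 − 6Σd² / [n(n²−1)] = 1 − 6×56 / (6×35) = 1 − 336/210 ≈ -0.6000

-0.6000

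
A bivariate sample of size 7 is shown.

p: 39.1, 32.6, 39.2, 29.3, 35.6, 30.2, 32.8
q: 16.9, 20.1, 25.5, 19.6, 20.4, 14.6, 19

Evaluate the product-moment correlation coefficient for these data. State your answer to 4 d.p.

0.4628

n = 7, Σp = 238.8, Σq = 136.1, Σp² = 8241.94, Σq² = 2714.35, Σpq = 4680.29
nΣpq − ΣpΣq = 32762.03 − 32500.68 = 261.35
nΣp² − (Σp)² = 57693.58 − 57025.44 = 668.14; nΣq² − (Σq)² = 19000.45 − 18523.21 = 477.24
r = 261.35 / √(668.14 × 477.24) = 261.35 / 564.6797 ≈ 0.4628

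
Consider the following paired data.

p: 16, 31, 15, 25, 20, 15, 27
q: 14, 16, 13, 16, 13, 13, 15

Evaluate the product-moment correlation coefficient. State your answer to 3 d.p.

n = 7, Σp = 149, Σq = 100, Σp² = 3421, Σq² = 1440, Σpq = 2175
nΣpq − ΣpΣq = 15225 − 14900 = 325
nΣp² − (Σp)² = 23947 − 22201 = 1746; nΣq² − (Σq)² = 10080 − 10000 = 80
r = 325 / √(1746 × 80) = 325 / 373.7379 ≈ 0.870

0.870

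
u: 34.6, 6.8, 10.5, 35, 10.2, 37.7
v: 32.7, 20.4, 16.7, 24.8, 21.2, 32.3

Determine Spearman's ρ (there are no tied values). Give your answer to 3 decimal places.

0.657

Rank u: 4, 1, 3, 5, 2, 6
Rank v: 6, 2, 1, 4, 3, 5
d = rank(u) − rank(v): -2, -1, 2, 1, -1, 1; Σd² = 12
ρ = 1 − 6Σd² / [n(n²−1)] = 1 − 6×12 / (6×35) = 1 − 72/210 ≈ 0.657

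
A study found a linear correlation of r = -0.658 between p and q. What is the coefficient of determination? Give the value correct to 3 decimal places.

0.433

r² = (-0.658)² = 0.433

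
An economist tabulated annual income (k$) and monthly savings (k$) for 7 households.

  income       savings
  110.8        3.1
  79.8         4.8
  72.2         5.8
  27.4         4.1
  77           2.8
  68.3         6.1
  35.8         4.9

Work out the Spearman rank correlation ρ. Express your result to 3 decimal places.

Rank income: 7, 6, 4, 1, 5, 3, 2
Rank savings: 2, 4, 6, 3, 1, 7, 5
d = rank(income) − rank(savings): 5, 2, -2, -2, 4, -4, -3; Σd² = 78
ρ = 1 − 6Σd² / [n(n²−1)] = 1 − 6×78 / (7×48) = 1 − 468/336 ≈ -0.393

-0.393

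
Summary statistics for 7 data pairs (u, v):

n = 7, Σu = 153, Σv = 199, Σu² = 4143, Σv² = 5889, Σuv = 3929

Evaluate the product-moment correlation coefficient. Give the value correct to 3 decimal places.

-0.978

r = (nΣuv − ΣuΣv) / √[(nΣu² − (Σu)²)(nΣv² − (Σv)²)]
Numerator: 7×3929 − 153×199 = -2944
Denominator: √[(29001 − 23409)(41223 − 39601)] = √[5592 × 1622] = 3011.6813
r = -2944 / 3011.6813 ≈ -0.978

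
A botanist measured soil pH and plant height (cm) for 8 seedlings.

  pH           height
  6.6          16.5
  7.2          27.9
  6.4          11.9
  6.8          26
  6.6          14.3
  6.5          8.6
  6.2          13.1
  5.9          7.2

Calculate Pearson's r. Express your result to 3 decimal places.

n = 8, Σx = 52.2, Σy = 125.5, Σx² = 341.66, Σy² = 2370.17, Σxy = 836.72
nΣxy − ΣxΣy = 6693.76 − 6551.1 = 142.66
nΣx² − (Σx)² = 2733.28 − 2724.84 = 8.44; nΣy² − (Σy)² = 18961.36 − 15750.25 = 3211.11
r = 142.66 / √(8.44 × 3211.11) = 142.66 / 164.6261 ≈ 0.867

0.867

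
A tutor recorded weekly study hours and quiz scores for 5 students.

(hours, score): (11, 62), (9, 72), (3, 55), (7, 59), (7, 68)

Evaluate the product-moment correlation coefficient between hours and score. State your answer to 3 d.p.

n = 5, Σx = 37, Σy = 316, Σx² = 309, Σy² = 20158, Σxy = 2384
nΣxy − ΣxΣy = 11920 − 11692 = 228
nΣx² − (Σx)² = 1545 − 1369 = 176; nΣy² − (Σy)² = 100790 − 99856 = 934
r = 228 / √(176 × 934) = 228 / 405.4430 ≈ 0.562

0.562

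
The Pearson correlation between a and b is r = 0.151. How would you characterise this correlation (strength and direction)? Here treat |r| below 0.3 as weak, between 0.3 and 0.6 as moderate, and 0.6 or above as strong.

weak positive

r = 0.151 > 0 so the relationship is positive.
|r| = 0.151, which falls in the weak range.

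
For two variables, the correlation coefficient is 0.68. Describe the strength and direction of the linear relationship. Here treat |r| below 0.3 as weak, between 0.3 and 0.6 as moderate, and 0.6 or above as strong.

strong positive

r = 0.68 > 0 so the relationship is positive.
|r| = 0.68, which falls in the strong range.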